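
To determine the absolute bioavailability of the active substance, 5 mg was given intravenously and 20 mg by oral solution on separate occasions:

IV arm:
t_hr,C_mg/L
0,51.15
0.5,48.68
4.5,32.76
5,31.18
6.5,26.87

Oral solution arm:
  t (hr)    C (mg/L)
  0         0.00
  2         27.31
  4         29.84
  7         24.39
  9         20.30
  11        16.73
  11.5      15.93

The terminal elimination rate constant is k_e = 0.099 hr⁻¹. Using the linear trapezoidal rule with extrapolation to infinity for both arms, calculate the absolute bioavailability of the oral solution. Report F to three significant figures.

Trapezoidal AUC_0→6.5 (IV):
  [0→0.5]: (51.15+48.68)/2 × 0.5 = 24.9575
  [0.5→4.5]: (48.68+32.76)/2 × 4 = 162.88
  [4.5→5]: (32.76+31.18)/2 × 0.5 = 15.985
  [5→6.5]: (31.18+26.87)/2 × 1.5 = 43.5375
  Sum = 247.36 mg/L·hr
IV tail: 26.87/0.099 = 271.414; AUC_iv,0→∞ = 247.36 + 271.414 = 518.774 mg/L·hr
Trapezoidal AUC_0→11.5 (oral solution):
  [0→2]: (0.00+27.31)/2 × 2 = 27.31
  [2→4]: (27.31+29.84)/2 × 2 = 57.15
  [4→7]: (29.84+24.39)/2 × 3 = 81.345
  [7→9]: (24.39+20.30)/2 × 2 = 44.69
  [9→11]: (20.30+16.73)/2 × 2 = 37.03
  [11→11.5]: (16.73+15.93)/2 × 0.5 = 8.165
  Sum = 255.69 mg/L·hr
oral solution tail: 15.93/0.099 = 160.909; AUC_ev,0→∞ = 255.69 + 160.909 = 416.599 mg/L·hr
F = (AUC_ev/D_ev)/(AUC_iv/D_iv) = (416.599/20)/(518.774/5) = 20.82995/103.7548 = 0.2008

F = 0.201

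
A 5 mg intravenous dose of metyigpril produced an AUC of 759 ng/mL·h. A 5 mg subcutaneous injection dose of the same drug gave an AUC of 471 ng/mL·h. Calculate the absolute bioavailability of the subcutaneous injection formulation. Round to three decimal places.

F = 0.621

F = (AUC_ev / D_ev) / (AUC_iv / D_iv)
  = (471/5) / (759/5)
  = 94.2 / 151.8 = 0.6206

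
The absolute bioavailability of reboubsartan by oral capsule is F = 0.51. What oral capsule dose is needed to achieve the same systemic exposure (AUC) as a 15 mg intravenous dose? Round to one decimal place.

For equal systemic exposure: F × D_ev = D_iv
D_ev = D_iv / F = 15 / 0.51 = 29.4118 mg

D_oral = 29.4 mg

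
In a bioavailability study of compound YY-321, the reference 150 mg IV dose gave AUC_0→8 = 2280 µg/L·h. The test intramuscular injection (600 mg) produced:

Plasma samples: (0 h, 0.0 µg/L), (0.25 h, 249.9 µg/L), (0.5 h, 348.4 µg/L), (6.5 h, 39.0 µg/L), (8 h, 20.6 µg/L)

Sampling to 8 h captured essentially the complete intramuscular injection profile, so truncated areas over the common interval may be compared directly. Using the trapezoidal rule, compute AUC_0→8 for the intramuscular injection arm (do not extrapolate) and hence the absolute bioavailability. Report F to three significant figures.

Trapezoidal AUC_0→8 (intramuscular injection):
  [0→0.25]: (0.0+249.9)/2 × 0.25 = 31.2375
  [0.25→0.5]: (249.9+348.4)/2 × 0.25 = 74.7875
  [0.5→6.5]: (348.4+39.0)/2 × 6 = 1162.2
  [6.5→8]: (39.0+20.6)/2 × 1.5 = 44.7
  Sum = 1312.925 µg/L·h
F = (AUC_ev/D_ev)/(AUC_iv/D_iv) = (1312.925/600)/(2280/150) = 2.18821/15.2 = 0.1440

F = 0.144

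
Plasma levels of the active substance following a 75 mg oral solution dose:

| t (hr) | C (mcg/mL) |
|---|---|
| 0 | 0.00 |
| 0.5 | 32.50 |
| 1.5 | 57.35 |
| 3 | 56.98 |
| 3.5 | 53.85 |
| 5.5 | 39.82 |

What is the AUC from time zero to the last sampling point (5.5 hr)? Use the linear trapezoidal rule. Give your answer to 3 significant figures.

Trapezoidal AUC_0→5.5:
  [0→0.5]: (0.00+32.50)/2 × 0.5 = 8.125
  [0.5→1.5]: (32.50+57.35)/2 × 1 = 44.925
  [1.5→3]: (57.35+56.98)/2 × 1.5 = 85.7475
  [3→3.5]: (56.98+53.85)/2 × 0.5 = 27.7075
  [3.5→5.5]: (53.85+39.82)/2 × 2 = 93.67
  Sum = 260.175 mcg/mL·hr

AUC = 260 mcg/mL·hr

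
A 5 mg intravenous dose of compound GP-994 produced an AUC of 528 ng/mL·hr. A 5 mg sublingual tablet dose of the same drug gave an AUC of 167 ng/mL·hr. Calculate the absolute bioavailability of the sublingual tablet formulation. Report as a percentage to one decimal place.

F = (AUC_ev / D_ev) / (AUC_iv / D_iv)
  = (167/5) / (528/5)
  = 33.4 / 105.6 = 0.3163
  = 31.63%

F = 31.6%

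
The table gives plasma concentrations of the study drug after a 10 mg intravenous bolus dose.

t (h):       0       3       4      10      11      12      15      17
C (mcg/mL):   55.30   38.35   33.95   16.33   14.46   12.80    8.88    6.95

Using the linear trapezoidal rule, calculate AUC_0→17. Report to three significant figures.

Trapezoidal AUC_0→17:
  [0→3]: (55.30+38.35)/2 × 3 = 140.475
  [3→4]: (38.35+33.95)/2 × 1 = 36.15
  [4→10]: (33.95+16.33)/2 × 6 = 150.84
  [10→11]: (16.33+14.46)/2 × 1 = 15.395
  [11→12]: (14.46+12.80)/2 × 1 = 13.63
  [12→15]: (12.80+8.88)/2 × 3 = 32.52
  [15→17]: (8.88+6.95)/2 × 2 = 15.83
  Sum = 404.84 mcg/mL·h

AUC = 405 mcg/mL·h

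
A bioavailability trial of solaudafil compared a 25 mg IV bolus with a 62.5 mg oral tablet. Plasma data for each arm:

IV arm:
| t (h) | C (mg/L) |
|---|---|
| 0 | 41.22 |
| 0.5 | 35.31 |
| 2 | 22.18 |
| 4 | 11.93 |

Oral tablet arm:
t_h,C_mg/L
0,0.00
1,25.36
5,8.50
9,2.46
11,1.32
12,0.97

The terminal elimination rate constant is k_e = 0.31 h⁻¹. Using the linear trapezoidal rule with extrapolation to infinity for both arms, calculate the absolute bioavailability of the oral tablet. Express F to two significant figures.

Trapezoidal AUC_0→4 (IV):
  [0→0.5]: (41.22+35.31)/2 × 0.5 = 19.1325
  [0.5→2]: (35.31+22.18)/2 × 1.5 = 43.1175
  [2→4]: (22.18+11.93)/2 × 2 = 34.11
  Sum = 96.36 mg/L·h
IV tail: 11.93/0.31 = 38.484; AUC_iv,0→∞ = 96.36 + 38.484 = 134.844 mg/L·h
Trapezoidal AUC_0→12 (oral tablet):
  [0→1]: (0.00+25.36)/2 × 1 = 12.68
  [1→5]: (25.36+8.50)/2 × 4 = 67.72
  [5→9]: (8.50+2.46)/2 × 4 = 21.92
  [9→11]: (2.46+1.32)/2 × 2 = 3.78
  [11→12]: (1.32+0.97)/2 × 1 = 1.145
  Sum = 107.245 mg/L·h
oral tablet tail: 0.97/0.31 = 3.129; AUC_ev,0→∞ = 107.245 + 3.129 = 110.374 mg/L·h
F = (AUC_ev/D_ev)/(AUC_iv/D_iv) = (110.374/62.5)/(134.844/25) = 1.765984/5.39376 = 0.3274

F = 0.33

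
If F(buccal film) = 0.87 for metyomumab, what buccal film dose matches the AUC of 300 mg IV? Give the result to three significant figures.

For equal systemic exposure: F × D_ev = D_iv
D_ev = D_iv / F = 300 / 0.87 = 344.828 mg

D_buccal = 345 mg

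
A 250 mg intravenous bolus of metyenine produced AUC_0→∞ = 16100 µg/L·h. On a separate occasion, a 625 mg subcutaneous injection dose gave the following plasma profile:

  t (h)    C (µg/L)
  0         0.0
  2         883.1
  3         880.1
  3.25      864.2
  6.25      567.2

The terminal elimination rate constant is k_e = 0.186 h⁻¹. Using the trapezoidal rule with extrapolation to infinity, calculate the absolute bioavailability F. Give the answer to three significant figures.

Trapezoidal AUC_0→6.25 (subcutaneous injection):
  [0→2]: (0.0+883.1)/2 × 2 = 883.1
  [2→3]: (883.1+880.1)/2 × 1 = 881.6
  [3→3.25]: (880.1+864.2)/2 × 0.25 = 218.0375
  [3.25→6.25]: (864.2+567.2)/2 × 3 = 2147.1
  Sum = 4129.8375 µg/L·h
Tail: C_last/k_e = 567.2/0.186 = 3049.462
AUC_0→∞ (subcutaneous injection) = 4129.8375 + 3049.462 = 7179.2995 µg/L·h
F = (AUC_ev/D_ev)/(AUC_iv/D_iv) = (7179.2995/625)/(16100/250) = 11.4869/64.4 = 0.1784

F = 0.178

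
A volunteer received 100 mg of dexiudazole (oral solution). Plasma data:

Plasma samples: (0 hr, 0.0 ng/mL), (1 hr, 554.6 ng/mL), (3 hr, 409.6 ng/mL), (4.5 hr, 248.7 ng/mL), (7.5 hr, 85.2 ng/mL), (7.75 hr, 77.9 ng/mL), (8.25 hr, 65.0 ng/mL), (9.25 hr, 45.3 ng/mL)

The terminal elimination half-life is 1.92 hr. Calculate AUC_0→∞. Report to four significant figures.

Trapezoidal AUC_0→9.25:
  [0→1]: (0.0+554.6)/2 × 1 = 277.3
  [1→3]: (554.6+409.6)/2 × 2 = 964.2
  [3→4.5]: (409.6+248.7)/2 × 1.5 = 493.725
  [4.5→7.5]: (248.7+85.2)/2 × 3 = 500.85
  [7.5→7.75]: (85.2+77.9)/2 × 0.25 = 20.3875
  [7.75→8.25]: (77.9+65.0)/2 × 0.5 = 35.725
  [8.25→9.25]: (65.0+45.3)/2 × 1 = 55.15
  Sum = 2347.3375 ng/mL·hr
k_e = ln2 / t½ = 0.693147 / 1.92 = 0.3610 hr^-1
Extrapolated tail: C_last / k_e = 45.3 / 0.361 = 125.485
AUC_0→∞ = 2347.3375 + 125.485 = 2472.8225 ng/mL·hr

AUC = 2473 ng/mL·hr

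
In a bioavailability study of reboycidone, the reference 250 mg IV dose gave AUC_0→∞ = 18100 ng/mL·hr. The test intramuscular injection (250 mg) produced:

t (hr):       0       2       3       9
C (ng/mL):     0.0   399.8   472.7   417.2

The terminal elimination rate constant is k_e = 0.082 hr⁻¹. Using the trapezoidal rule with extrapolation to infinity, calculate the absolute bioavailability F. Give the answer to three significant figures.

F = 0.475

Trapezoidal AUC_0→9 (intramuscular injection):
  [0→2]: (0.0+399.8)/2 × 2 = 399.8
  [2→3]: (399.8+472.7)/2 × 1 = 436.25
  [3→9]: (472.7+417.2)/2 × 6 = 2669.7
  Sum = 3505.75 ng/mL·hr
Tail: C_last/k_e = 417.2/0.082 = 5087.805
AUC_0→∞ (intramuscular injection) = 3505.75 + 5087.805 = 8593.555 ng/mL·hr
F = (AUC_ev/D_ev)/(AUC_iv/D_iv) = (8593.555/250)/(18100/250) = 34.37422/72.4 = 0.4748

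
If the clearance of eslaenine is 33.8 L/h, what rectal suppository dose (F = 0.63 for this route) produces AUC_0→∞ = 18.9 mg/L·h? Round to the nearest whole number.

Dose = 1014 mg

Dose = CL × AUC_0→∞ / F
     = 33.8 × 18.9 / 0.63 = 1014 mg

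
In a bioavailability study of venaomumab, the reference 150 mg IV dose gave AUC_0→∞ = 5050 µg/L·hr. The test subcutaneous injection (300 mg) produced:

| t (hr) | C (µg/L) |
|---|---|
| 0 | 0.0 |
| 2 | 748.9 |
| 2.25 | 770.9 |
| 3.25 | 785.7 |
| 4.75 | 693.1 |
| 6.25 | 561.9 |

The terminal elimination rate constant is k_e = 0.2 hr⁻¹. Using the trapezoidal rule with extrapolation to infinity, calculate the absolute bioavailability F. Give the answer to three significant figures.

F = 0.651

Trapezoidal AUC_0→6.25 (subcutaneous injection):
  [0→2]: (0.0+748.9)/2 × 2 = 748.9
  [2→2.25]: (748.9+770.9)/2 × 0.25 = 189.975
  [2.25→3.25]: (770.9+785.7)/2 × 1 = 778.3
  [3.25→4.75]: (785.7+693.1)/2 × 1.5 = 1109.1
  [4.75→6.25]: (693.1+561.9)/2 × 1.5 = 941.25
  Sum = 3767.525 µg/L·hr
Tail: C_last/k_e = 561.9/0.2 = 2809.500
AUC_0→∞ (subcutaneous injection) = 3767.525 + 2809.500 = 6577.025 µg/L·hr
F = (AUC_ev/D_ev)/(AUC_iv/D_iv) = (6577.025/300)/(5050/150) = 21.9234/33.6667 = 0.6512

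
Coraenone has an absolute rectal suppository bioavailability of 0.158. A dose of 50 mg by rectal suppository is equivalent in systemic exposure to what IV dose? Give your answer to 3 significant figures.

D_iv = 7.90 mg

Systemic exposure from an extravascular dose = F × D_ev, so the equivalent IV dose is F × D_ev.
D_iv = F × D_ev = 0.158 × 50 = 7.9 mg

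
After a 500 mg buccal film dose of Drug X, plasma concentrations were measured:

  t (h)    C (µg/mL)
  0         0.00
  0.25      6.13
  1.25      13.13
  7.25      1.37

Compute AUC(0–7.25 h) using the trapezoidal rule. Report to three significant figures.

Trapezoidal AUC_0→7.25:
  [0→0.25]: (0.00+6.13)/2 × 0.25 = 0.76625
  [0.25→1.25]: (6.13+13.13)/2 × 1 = 9.63
  [1.25→7.25]: (13.13+1.37)/2 × 6 = 43.5
  Sum = 53.89625 µg/mL·h

AUC = 53.9 µg/mL·h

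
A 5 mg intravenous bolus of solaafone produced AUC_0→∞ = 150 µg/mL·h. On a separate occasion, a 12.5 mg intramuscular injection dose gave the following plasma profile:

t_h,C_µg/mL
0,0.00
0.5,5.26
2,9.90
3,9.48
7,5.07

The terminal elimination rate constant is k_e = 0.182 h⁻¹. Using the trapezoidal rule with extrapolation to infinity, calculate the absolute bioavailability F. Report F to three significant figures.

Trapezoidal AUC_0→7 (intramuscular injection):
  [0→0.5]: (0.00+5.26)/2 × 0.5 = 1.315
  [0.5→2]: (5.26+9.90)/2 × 1.5 = 11.37
  [2→3]: (9.90+9.48)/2 × 1 = 9.69
  [3→7]: (9.48+5.07)/2 × 4 = 29.1
  Sum = 51.475 µg/mL·h
Tail: C_last/k_e = 5.07/0.182 = 27.857
AUC_0→∞ (intramuscular injection) = 51.475 + 27.857 = 79.332 µg/mL·h
F = (AUC_ev/D_ev)/(AUC_iv/D_iv) = (79.332/12.5)/(150/5) = 6.34656/30 = 0.2116

F = 0.212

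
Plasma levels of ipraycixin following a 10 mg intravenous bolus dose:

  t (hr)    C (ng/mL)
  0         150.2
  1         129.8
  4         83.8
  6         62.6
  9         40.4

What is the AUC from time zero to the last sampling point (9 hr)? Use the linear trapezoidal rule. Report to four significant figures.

AUC = 761.3 ng/mL·hr

Trapezoidal AUC_0→9:
  [0→1]: (150.2+129.8)/2 × 1 = 140.0
  [1→4]: (129.8+83.8)/2 × 3 = 320.4
  [4→6]: (83.8+62.6)/2 × 2 = 146.4
  [6→9]: (62.6+40.4)/2 × 3 = 154.5
  Sum = 761.3 ng/mL·hr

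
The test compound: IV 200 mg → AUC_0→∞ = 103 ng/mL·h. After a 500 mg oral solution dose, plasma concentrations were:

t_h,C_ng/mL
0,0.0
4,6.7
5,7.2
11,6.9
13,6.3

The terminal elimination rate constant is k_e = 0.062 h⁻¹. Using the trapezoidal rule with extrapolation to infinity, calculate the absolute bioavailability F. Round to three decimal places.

F = 0.689

Trapezoidal AUC_0→13 (oral solution):
  [0→4]: (0.0+6.7)/2 × 4 = 13.4
  [4→5]: (6.7+7.2)/2 × 1 = 6.95
  [5→11]: (7.2+6.9)/2 × 6 = 42.3
  [11→13]: (6.9+6.3)/2 × 2 = 13.2
  Sum = 75.85 ng/mL·h
Tail: C_last/k_e = 6.3/0.062 = 101.613
AUC_0→∞ (oral solution) = 75.85 + 101.613 = 177.463 ng/mL·h
F = (AUC_ev/D_ev)/(AUC_iv/D_iv) = (177.463/500)/(103/200) = 0.354926/0.515 = 0.6892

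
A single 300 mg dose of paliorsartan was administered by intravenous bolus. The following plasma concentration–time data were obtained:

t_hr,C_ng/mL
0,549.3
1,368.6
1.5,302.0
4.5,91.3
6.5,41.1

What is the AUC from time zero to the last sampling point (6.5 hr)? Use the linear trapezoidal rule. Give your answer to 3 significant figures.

AUC = 1350 ng/mL·hr

Trapezoidal AUC_0→6.5:
  [0→1]: (549.3+368.6)/2 × 1 = 458.95
  [1→1.5]: (368.6+302.0)/2 × 0.5 = 167.65
  [1.5→4.5]: (302.0+91.3)/2 × 3 = 589.95
  [4.5→6.5]: (91.3+41.1)/2 × 2 = 132.4
  Sum = 1348.95 ng/mL·hr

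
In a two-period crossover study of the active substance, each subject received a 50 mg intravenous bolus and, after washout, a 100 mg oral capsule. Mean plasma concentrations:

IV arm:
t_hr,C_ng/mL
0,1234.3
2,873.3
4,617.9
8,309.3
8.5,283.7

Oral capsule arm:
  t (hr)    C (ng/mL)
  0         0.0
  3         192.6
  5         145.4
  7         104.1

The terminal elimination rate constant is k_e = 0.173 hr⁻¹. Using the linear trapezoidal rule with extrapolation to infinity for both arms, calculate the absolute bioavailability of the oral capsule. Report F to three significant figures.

F = 0.102

Trapezoidal AUC_0→8.5 (IV):
  [0→2]: (1234.3+873.3)/2 × 2 = 2107.6
  [2→4]: (873.3+617.9)/2 × 2 = 1491.2
  [4→8]: (617.9+309.3)/2 × 4 = 1854.4
  [8→8.5]: (309.3+283.7)/2 × 0.5 = 148.25
  Sum = 5601.45 ng/mL·hr
IV tail: 283.7/0.173 = 1639.884; AUC_iv,0→∞ = 5601.45 + 1639.884 = 7241.334 ng/mL·hr
Trapezoidal AUC_0→7 (oral capsule):
  [0→3]: (0.0+192.6)/2 × 3 = 288.9
  [3→5]: (192.6+145.4)/2 × 2 = 338.0
  [5→7]: (145.4+104.1)/2 × 2 = 249.5
  Sum = 876.4 ng/mL·hr
oral capsule tail: 104.1/0.173 = 601.734; AUC_ev,0→∞ = 876.4 + 601.734 = 1478.134 ng/mL·hr
F = (AUC_ev/D_ev)/(AUC_iv/D_iv) = (1478.134/100)/(7241.334/50) = 14.78134/144.82668 = 0.1021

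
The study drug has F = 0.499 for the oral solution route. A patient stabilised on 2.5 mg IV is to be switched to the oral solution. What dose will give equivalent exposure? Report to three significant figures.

For equal systemic exposure: F × D_ev = D_iv
D_ev = D_iv / F = 2.5 / 0.499 = 5.01002 mg

D_oral = 5.01 mg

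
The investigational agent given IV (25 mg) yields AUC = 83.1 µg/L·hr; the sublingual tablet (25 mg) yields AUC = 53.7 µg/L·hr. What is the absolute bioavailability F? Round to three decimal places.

F = (AUC_ev / D_ev) / (AUC_iv / D_iv)
  = (53.7/25) / (83.1/25)
  = 2.148 / 3.324 = 0.6462

F = 0.646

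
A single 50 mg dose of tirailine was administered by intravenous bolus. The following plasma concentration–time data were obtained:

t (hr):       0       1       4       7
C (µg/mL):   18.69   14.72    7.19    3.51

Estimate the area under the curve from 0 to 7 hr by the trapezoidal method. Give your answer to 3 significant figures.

AUC = 65.6 µg/mL·hr

Trapezoidal AUC_0→7:
  [0→1]: (18.69+14.72)/2 × 1 = 16.705
  [1→4]: (14.72+7.19)/2 × 3 = 32.865
  [4→7]: (7.19+3.51)/2 × 3 = 16.05
  Sum = 65.62 µg/mL·hr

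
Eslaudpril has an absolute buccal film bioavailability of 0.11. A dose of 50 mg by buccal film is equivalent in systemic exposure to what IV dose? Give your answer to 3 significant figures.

Systemic exposure from an extravascular dose = F × D_ev, so the equivalent IV dose is F × D_ev.
D_iv = F × D_ev = 0.11 × 50 = 5.5 mg

D_iv = 5.50 mg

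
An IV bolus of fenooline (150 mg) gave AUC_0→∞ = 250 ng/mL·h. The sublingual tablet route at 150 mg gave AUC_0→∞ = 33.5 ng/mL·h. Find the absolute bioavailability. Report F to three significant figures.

F = (AUC_ev / D_ev) / (AUC_iv / D_iv)
  = (33.5/150) / (250/150)
  = 0.223333 / 1.66667 = 0.1340

F = 0.134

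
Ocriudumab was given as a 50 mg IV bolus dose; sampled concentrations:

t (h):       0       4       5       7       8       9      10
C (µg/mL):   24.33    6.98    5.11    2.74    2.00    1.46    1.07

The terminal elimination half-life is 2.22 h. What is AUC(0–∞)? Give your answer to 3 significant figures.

Trapezoidal AUC_0→10:
  [0→4]: (24.33+6.98)/2 × 4 = 62.62
  [4→5]: (6.98+5.11)/2 × 1 = 6.045
  [5→7]: (5.11+2.74)/2 × 2 = 7.85
  [7→8]: (2.74+2.00)/2 × 1 = 2.37
  [8→9]: (2.00+1.46)/2 × 1 = 1.73
  [9→10]: (1.46+1.07)/2 × 1 = 1.265
  Sum = 81.88 µg/mL·h
k_e = ln2 / t½ = 0.693147 / 2.22 = 0.3122 h^-1
Extrapolated tail: C_last / k_e = 1.07 / 0.3122 = 3.427
AUC_0→∞ = 81.88 + 3.427 = 85.307 µg/mL·h

AUC = 85.3 µg/mL·h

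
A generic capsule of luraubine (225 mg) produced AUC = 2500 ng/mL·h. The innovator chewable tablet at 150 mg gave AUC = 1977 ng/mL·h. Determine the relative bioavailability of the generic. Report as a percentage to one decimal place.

F_rel = 84.3%

F_rel = (AUC_test/D_test) / (AUC_ref/D_ref)
      = (2500/225) / (1977/150)
      = 11.1111 / 13.18 = 0.8430 = 84.30%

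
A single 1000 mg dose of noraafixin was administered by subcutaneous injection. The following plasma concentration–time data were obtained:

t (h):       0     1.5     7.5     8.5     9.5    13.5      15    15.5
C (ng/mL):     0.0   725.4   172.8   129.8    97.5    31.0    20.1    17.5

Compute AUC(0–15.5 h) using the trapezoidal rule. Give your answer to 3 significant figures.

AUC = 3810 ng/mL·h

Trapezoidal AUC_0→15.5:
  [0→1.5]: (0.0+725.4)/2 × 1.5 = 544.05
  [1.5→7.5]: (725.4+172.8)/2 × 6 = 2694.6
  [7.5→8.5]: (172.8+129.8)/2 × 1 = 151.3
  [8.5→9.5]: (129.8+97.5)/2 × 1 = 113.65
  [9.5→13.5]: (97.5+31.0)/2 × 4 = 257.0
  [13.5→15]: (31.0+20.1)/2 × 1.5 = 38.325
  [15→15.5]: (20.1+17.5)/2 × 0.5 = 9.4
  Sum = 3808.325 ng/mL·h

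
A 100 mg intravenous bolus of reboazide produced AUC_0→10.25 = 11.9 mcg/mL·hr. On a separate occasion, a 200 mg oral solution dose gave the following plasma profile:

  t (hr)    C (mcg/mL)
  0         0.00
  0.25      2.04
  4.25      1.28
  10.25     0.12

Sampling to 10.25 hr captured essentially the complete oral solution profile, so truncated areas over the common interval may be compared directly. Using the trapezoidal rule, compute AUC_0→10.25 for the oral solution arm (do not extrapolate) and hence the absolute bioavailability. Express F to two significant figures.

Trapezoidal AUC_0→10.25 (oral solution):
  [0→0.25]: (0.00+2.04)/2 × 0.25 = 0.255
  [0.25→4.25]: (2.04+1.28)/2 × 4 = 6.64
  [4.25→10.25]: (1.28+0.12)/2 × 6 = 4.2
  Sum = 11.095 mcg/mL·hr
F = (AUC_ev/D_ev)/(AUC_iv/D_iv) = (11.095/200)/(11.9/100) = 0.055475/0.119 = 0.4662

F = 0.47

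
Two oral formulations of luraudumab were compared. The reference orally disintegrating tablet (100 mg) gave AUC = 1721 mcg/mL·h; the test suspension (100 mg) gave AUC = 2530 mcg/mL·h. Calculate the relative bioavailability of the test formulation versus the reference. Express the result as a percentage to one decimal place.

F_rel = (AUC_test/D_test) / (AUC_ref/D_ref)
      = (2530/100) / (1721/100)
      = 25.3 / 17.21 = 1.4701 = 147.01%

F_rel = 147.0%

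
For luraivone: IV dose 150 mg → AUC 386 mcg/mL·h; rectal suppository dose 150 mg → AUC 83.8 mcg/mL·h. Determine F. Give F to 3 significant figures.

F = (AUC_ev / D_ev) / (AUC_iv / D_iv)
  = (83.8/150) / (386/150)
  = 0.558667 / 2.57333 = 0.2171

F = 0.217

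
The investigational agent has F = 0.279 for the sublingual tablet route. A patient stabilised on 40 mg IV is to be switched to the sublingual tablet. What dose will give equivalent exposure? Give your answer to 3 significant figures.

For equal systemic exposure: F × D_ev = D_iv
D_ev = D_iv / F = 40 / 0.279 = 143.369 mg

D_sublingual = 143 mg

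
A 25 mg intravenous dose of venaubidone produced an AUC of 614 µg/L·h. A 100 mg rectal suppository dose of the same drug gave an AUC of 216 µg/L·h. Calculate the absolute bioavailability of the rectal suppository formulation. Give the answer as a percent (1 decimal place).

F = 8.8%

F = (AUC_ev / D_ev) / (AUC_iv / D_iv)
  = (216/100) / (614/25)
  = 2.16 / 24.56 = 0.0879
  = 8.79%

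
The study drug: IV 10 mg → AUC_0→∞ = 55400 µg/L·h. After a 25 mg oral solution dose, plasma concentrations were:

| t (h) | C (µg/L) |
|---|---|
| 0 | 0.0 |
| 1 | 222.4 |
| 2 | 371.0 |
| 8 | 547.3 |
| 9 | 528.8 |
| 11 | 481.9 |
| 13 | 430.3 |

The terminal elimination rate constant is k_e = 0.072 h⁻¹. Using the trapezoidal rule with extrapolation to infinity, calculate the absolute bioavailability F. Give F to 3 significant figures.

Trapezoidal AUC_0→13 (oral solution):
  [0→1]: (0.0+222.4)/2 × 1 = 111.2
  [1→2]: (222.4+371.0)/2 × 1 = 296.7
  [2→8]: (371.0+547.3)/2 × 6 = 2754.9
  [8→9]: (547.3+528.8)/2 × 1 = 538.05
  [9→11]: (528.8+481.9)/2 × 2 = 1010.7
  [11→13]: (481.9+430.3)/2 × 2 = 912.2
  Sum = 5623.75 µg/L·h
Tail: C_last/k_e = 430.3/0.072 = 5976.389
AUC_0→∞ (oral solution) = 5623.75 + 5976.389 = 11600.139 µg/L·h
F = (AUC_ev/D_ev)/(AUC_iv/D_iv) = (11600.139/25)/(55400/10) = 464.00556/5540 = 0.0838

F = 0.0838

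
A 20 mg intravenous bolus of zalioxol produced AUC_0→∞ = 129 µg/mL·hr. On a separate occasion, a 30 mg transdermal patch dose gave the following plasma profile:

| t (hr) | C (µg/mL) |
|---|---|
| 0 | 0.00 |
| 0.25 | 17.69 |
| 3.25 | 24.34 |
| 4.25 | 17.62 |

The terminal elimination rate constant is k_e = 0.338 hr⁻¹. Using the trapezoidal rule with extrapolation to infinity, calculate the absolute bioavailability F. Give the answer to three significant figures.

Trapezoidal AUC_0→4.25 (transdermal patch):
  [0→0.25]: (0.00+17.69)/2 × 0.25 = 2.21125
  [0.25→3.25]: (17.69+24.34)/2 × 3 = 63.045
  [3.25→4.25]: (24.34+17.62)/2 × 1 = 20.98
  Sum = 86.23625 µg/mL·hr
Tail: C_last/k_e = 17.62/0.338 = 52.130
AUC_0→∞ (transdermal patch) = 86.23625 + 52.130 = 138.36625 µg/mL·hr
F = (AUC_ev/D_ev)/(AUC_iv/D_iv) = (138.36625/30)/(129/20) = 4.61221/6.45 = 0.7151

F = 0.715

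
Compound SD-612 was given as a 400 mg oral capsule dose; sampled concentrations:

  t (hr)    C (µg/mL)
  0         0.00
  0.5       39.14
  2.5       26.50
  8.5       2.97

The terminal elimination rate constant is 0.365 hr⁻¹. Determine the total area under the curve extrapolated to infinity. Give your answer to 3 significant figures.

AUC = 172 µg/mL·hr

Trapezoidal AUC_0→8.5:
  [0→0.5]: (0.00+39.14)/2 × 0.5 = 9.785
  [0.5→2.5]: (39.14+26.50)/2 × 2 = 65.64
  [2.5→8.5]: (26.50+2.97)/2 × 6 = 88.41
  Sum = 163.835 µg/mL·hr
Extrapolated tail: C_last / k_e = 2.97 / 0.365 = 8.137
AUC_0→∞ = 163.835 + 8.137 = 171.972 µg/mL·hr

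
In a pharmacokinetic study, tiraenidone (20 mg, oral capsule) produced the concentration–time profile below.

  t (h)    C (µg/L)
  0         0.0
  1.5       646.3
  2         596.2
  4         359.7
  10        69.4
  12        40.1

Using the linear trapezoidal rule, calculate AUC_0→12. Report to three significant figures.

Trapezoidal AUC_0→12:
  [0→1.5]: (0.0+646.3)/2 × 1.5 = 484.725
  [1.5→2]: (646.3+596.2)/2 × 0.5 = 310.625
  [2→4]: (596.2+359.7)/2 × 2 = 955.9
  [4→10]: (359.7+69.4)/2 × 6 = 1287.3
  [10→12]: (69.4+40.1)/2 × 2 = 109.5
  Sum = 3148.05 µg/L·h

AUC = 3150 µg/L·h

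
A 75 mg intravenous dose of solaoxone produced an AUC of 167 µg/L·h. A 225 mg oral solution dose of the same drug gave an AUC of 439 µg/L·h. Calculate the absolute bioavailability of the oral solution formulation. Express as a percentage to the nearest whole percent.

F = 88%

F = (AUC_ev / D_ev) / (AUC_iv / D_iv)
  = (439/225) / (167/75)
  = 1.95111 / 2.22667 = 0.8762
  = 87.62%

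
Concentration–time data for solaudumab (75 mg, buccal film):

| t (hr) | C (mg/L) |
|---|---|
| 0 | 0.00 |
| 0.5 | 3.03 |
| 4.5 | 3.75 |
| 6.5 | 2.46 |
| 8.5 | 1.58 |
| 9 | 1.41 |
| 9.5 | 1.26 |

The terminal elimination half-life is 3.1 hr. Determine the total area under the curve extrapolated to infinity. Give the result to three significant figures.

AUC = 31.6 mg/L·hr

Trapezoidal AUC_0→9.5:
  [0→0.5]: (0.00+3.03)/2 × 0.5 = 0.7575
  [0.5→4.5]: (3.03+3.75)/2 × 4 = 13.56
  [4.5→6.5]: (3.75+2.46)/2 × 2 = 6.21
  [6.5→8.5]: (2.46+1.58)/2 × 2 = 4.04
  [8.5→9]: (1.58+1.41)/2 × 0.5 = 0.7475
  [9→9.5]: (1.41+1.26)/2 × 0.5 = 0.6675
  Sum = 25.9825 mg/L·hr
k_e = ln2 / t½ = 0.693147 / 3.1 = 0.2236 hr^-1
Extrapolated tail: C_last / k_e = 1.26 / 0.2236 = 5.635
AUC_0→∞ = 25.9825 + 5.635 = 31.6175 mg/L·hr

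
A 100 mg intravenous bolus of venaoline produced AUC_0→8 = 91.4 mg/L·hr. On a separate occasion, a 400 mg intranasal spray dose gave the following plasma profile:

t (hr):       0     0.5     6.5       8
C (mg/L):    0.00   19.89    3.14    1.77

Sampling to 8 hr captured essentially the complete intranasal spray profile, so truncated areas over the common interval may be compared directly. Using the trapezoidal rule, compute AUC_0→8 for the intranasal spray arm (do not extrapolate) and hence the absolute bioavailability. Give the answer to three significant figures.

F = 0.213

Trapezoidal AUC_0→8 (intranasal spray):
  [0→0.5]: (0.00+19.89)/2 × 0.5 = 4.9725
  [0.5→6.5]: (19.89+3.14)/2 × 6 = 69.09
  [6.5→8]: (3.14+1.77)/2 × 1.5 = 3.6825
  Sum = 77.745 mg/L·hr
F = (AUC_ev/D_ev)/(AUC_iv/D_iv) = (77.745/400)/(91.4/100) = 0.1943625/0.914 = 0.2127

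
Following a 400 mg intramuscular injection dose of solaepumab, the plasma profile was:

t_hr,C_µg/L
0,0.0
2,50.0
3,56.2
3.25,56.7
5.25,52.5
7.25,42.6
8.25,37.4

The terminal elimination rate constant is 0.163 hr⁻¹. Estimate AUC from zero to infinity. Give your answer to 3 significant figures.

AUC = 591 µg/L·hr

Trapezoidal AUC_0→8.25:
  [0→2]: (0.0+50.0)/2 × 2 = 50.0
  [2→3]: (50.0+56.2)/2 × 1 = 53.1
  [3→3.25]: (56.2+56.7)/2 × 0.25 = 14.1125
  [3.25→5.25]: (56.7+52.5)/2 × 2 = 109.2
  [5.25→7.25]: (52.5+42.6)/2 × 2 = 95.1
  [7.25→8.25]: (42.6+37.4)/2 × 1 = 40.0
  Sum = 361.5125 µg/L·hr
Extrapolated tail: C_last / k_e = 37.4 / 0.163 = 229.448
AUC_0→∞ = 361.5125 + 229.448 = 590.9605 µg/L·hr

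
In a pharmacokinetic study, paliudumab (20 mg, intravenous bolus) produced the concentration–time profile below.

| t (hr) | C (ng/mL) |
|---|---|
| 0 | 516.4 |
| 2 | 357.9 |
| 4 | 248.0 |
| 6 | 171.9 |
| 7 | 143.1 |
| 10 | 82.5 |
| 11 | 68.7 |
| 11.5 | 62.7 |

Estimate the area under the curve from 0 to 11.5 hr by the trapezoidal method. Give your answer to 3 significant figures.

Trapezoidal AUC_0→11.5:
  [0→2]: (516.4+357.9)/2 × 2 = 874.3
  [2→4]: (357.9+248.0)/2 × 2 = 605.9
  [4→6]: (248.0+171.9)/2 × 2 = 419.9
  [6→7]: (171.9+143.1)/2 × 1 = 157.5
  [7→10]: (143.1+82.5)/2 × 3 = 338.4
  [10→11]: (82.5+68.7)/2 × 1 = 75.6
  [11→11.5]: (68.7+62.7)/2 × 0.5 = 32.85
  Sum = 2504.45 ng/mL·hr

AUC = 2500 ng/mL·hr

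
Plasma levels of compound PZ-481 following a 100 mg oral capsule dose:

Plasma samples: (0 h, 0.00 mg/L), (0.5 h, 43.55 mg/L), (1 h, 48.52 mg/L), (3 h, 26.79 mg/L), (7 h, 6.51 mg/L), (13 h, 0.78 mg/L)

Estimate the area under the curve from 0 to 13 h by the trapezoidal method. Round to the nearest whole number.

Trapezoidal AUC_0→13:
  [0→0.5]: (0.00+43.55)/2 × 0.5 = 10.8875
  [0.5→1]: (43.55+48.52)/2 × 0.5 = 23.0175
  [1→3]: (48.52+26.79)/2 × 2 = 75.31
  [3→7]: (26.79+6.51)/2 × 4 = 66.6
  [7→13]: (6.51+0.78)/2 × 6 = 21.87
  Sum = 197.685 mg/L·h

AUC = 198 mg/L·h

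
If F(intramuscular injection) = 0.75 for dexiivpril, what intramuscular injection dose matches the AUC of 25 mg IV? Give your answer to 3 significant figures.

D_intramuscular = 33.3 mg

For equal systemic exposure: F × D_ev = D_iv
D_ev = D_iv / F = 25 / 0.75 = 33.3333 mg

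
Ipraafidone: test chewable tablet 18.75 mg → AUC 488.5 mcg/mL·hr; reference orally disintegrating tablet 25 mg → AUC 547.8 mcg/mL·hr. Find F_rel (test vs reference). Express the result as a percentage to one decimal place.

F_rel = 118.9%

F_rel = (AUC_test/D_test) / (AUC_ref/D_ref)
      = (488.5/18.75) / (547.8/25)
      = 26.0533 / 21.912 = 1.1890 = 118.90%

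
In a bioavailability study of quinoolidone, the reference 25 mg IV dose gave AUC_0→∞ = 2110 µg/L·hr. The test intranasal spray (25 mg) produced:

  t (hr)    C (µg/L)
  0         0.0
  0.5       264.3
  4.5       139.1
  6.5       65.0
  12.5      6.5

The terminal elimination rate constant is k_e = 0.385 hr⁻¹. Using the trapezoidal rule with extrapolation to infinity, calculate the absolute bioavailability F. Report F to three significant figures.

Trapezoidal AUC_0→12.5 (intranasal spray):
  [0→0.5]: (0.0+264.3)/2 × 0.5 = 66.075
  [0.5→4.5]: (264.3+139.1)/2 × 4 = 806.8
  [4.5→6.5]: (139.1+65.0)/2 × 2 = 204.1
  [6.5→12.5]: (65.0+6.5)/2 × 6 = 214.5
  Sum = 1291.475 µg/L·hr
Tail: C_last/k_e = 6.5/0.385 = 16.883
AUC_0→∞ (intranasal spray) = 1291.475 + 16.883 = 1308.358 µg/L·hr
F = (AUC_ev/D_ev)/(AUC_iv/D_iv) = (1308.358/25)/(2110/25) = 52.33432/84.4 = 0.6201

F = 0.620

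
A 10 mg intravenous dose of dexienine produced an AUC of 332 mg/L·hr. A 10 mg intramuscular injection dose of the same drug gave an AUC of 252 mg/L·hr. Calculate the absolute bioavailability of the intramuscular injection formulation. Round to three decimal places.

F = 0.759

F = (AUC_ev / D_ev) / (AUC_iv / D_iv)
  = (252/10) / (332/10)
  = 25.2 / 33.2 = 0.7590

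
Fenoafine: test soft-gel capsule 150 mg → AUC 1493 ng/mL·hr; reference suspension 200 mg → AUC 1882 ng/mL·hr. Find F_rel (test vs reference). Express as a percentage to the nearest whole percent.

F_rel = (AUC_test/D_test) / (AUC_ref/D_ref)
      = (1493/150) / (1882/200)
      = 9.95333 / 9.41 = 1.0577 = 105.77%

F_rel = 106%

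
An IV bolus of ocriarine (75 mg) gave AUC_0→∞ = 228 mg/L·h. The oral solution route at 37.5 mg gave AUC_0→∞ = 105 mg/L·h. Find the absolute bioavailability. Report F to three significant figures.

F = (AUC_ev / D_ev) / (AUC_iv / D_iv)
  = (105/37.5) / (228/75)
  = 2.8 / 3.04 = 0.9211

F = 0.921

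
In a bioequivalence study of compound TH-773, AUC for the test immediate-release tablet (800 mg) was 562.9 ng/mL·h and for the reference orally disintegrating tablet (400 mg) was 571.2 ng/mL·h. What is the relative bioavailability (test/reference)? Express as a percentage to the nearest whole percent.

F_rel = 49%

F_rel = (AUC_test/D_test) / (AUC_ref/D_ref)
      = (562.9/800) / (571.2/400)
      = 0.703625 / 1.428 = 0.4927 = 49.27%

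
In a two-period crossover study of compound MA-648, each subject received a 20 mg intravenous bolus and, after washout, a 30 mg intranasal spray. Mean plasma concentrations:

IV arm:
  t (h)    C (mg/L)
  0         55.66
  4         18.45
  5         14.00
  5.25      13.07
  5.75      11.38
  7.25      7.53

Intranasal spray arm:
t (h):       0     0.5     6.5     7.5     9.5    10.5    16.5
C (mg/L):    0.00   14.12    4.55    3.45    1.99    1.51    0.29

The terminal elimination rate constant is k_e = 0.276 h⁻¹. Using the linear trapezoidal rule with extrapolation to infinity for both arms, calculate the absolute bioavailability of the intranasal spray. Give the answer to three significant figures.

Trapezoidal AUC_0→7.25 (IV):
  [0→4]: (55.66+18.45)/2 × 4 = 148.22
  [4→5]: (18.45+14.00)/2 × 1 = 16.225
  [5→5.25]: (14.00+13.07)/2 × 0.25 = 3.38375
  [5.25→5.75]: (13.07+11.38)/2 × 0.5 = 6.1125
  [5.75→7.25]: (11.38+7.53)/2 × 1.5 = 14.1825
  Sum = 188.12375 mg/L·h
IV tail: 7.53/0.276 = 27.283; AUC_iv,0→∞ = 188.12375 + 27.283 = 215.40675 mg/L·h
Trapezoidal AUC_0→16.5 (intranasal spray):
  [0→0.5]: (0.00+14.12)/2 × 0.5 = 3.53
  [0.5→6.5]: (14.12+4.55)/2 × 6 = 56.01
  [6.5→7.5]: (4.55+3.45)/2 × 1 = 4.0
  [7.5→9.5]: (3.45+1.99)/2 × 2 = 5.44
  [9.5→10.5]: (1.99+1.51)/2 × 1 = 1.75
  [10.5→16.5]: (1.51+0.29)/2 × 6 = 5.4
  Sum = 76.13 mg/L·h
intranasal spray tail: 0.29/0.276 = 1.051; AUC_ev,0→∞ = 76.13 + 1.051 = 77.181 mg/L·h
F = (AUC_ev/D_ev)/(AUC_iv/D_iv) = (77.181/30)/(215.40675/20) = 2.5727/10.7703 = 0.2389

F = 0.239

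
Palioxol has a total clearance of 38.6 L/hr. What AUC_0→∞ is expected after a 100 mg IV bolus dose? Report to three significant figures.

AUC = 2.59 mg/L·hr

AUC_0→∞ = Dose_iv / CL
        = 100 / 38.6 = 2.59067 mg/L·hr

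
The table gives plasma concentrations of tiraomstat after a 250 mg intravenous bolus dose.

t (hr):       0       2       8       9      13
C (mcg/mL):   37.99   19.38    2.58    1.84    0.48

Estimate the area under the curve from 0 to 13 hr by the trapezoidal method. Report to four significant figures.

Trapezoidal AUC_0→13:
  [0→2]: (37.99+19.38)/2 × 2 = 57.37
  [2→8]: (19.38+2.58)/2 × 6 = 65.88
  [8→9]: (2.58+1.84)/2 × 1 = 2.21
  [9→13]: (1.84+0.48)/2 × 4 = 4.64
  Sum = 130.1 mcg/mL·hr

AUC = 130.1 mcg/mL·hr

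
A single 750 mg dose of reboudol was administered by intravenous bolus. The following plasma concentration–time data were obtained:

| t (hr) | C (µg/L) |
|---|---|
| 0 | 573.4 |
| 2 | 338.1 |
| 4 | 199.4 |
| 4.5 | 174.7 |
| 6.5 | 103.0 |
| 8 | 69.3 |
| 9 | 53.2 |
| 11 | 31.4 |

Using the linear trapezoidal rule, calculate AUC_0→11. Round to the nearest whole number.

Trapezoidal AUC_0→11:
  [0→2]: (573.4+338.1)/2 × 2 = 911.5
  [2→4]: (338.1+199.4)/2 × 2 = 537.5
  [4→4.5]: (199.4+174.7)/2 × 0.5 = 93.525
  [4.5→6.5]: (174.7+103.0)/2 × 2 = 277.7
  [6.5→8]: (103.0+69.3)/2 × 1.5 = 129.225
  [8→9]: (69.3+53.2)/2 × 1 = 61.25
  [9→11]: (53.2+31.4)/2 × 2 = 84.6
  Sum = 2095.3 µg/L·hr

AUC = 2095 µg/L·hr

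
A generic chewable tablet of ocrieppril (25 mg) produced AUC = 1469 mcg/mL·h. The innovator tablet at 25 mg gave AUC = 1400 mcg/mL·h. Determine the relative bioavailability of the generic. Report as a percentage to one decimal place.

F_rel = 104.9%

F_rel = (AUC_test/D_test) / (AUC_ref/D_ref)
      = (1469/25) / (1400/25)
      = 58.76 / 56 = 1.0493 = 104.93%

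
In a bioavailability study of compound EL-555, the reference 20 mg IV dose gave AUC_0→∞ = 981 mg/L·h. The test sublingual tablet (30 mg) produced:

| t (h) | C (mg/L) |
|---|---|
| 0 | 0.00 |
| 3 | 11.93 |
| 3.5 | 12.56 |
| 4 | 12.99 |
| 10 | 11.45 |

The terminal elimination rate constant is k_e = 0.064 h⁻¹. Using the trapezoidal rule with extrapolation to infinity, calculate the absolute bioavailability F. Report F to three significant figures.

Trapezoidal AUC_0→10 (sublingual tablet):
  [0→3]: (0.00+11.93)/2 × 3 = 17.895
  [3→3.5]: (11.93+12.56)/2 × 0.5 = 6.1225
  [3.5→4]: (12.56+12.99)/2 × 0.5 = 6.3875
  [4→10]: (12.99+11.45)/2 × 6 = 73.32
  Sum = 103.725 mg/L·h
Tail: C_last/k_e = 11.45/0.064 = 178.906
AUC_0→∞ (sublingual tablet) = 103.725 + 178.906 = 282.631 mg/L·h
F = (AUC_ev/D_ev)/(AUC_iv/D_iv) = (282.631/30)/(981/20) = 9.42103/49.05 = 0.1921

F = 0.192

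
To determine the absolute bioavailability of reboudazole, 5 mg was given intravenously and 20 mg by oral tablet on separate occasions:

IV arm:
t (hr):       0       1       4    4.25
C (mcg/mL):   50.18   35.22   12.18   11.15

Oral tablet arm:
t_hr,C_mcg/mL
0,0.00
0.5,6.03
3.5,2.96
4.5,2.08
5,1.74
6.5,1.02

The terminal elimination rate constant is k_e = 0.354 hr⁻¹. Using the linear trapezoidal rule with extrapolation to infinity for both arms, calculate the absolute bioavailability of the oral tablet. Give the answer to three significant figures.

Trapezoidal AUC_0→4.25 (IV):
  [0→1]: (50.18+35.22)/2 × 1 = 42.7
  [1→4]: (35.22+12.18)/2 × 3 = 71.1
  [4→4.25]: (12.18+11.15)/2 × 0.25 = 2.91625
  Sum = 116.71625 mcg/mL·hr
IV tail: 11.15/0.354 = 31.497; AUC_iv,0→∞ = 116.71625 + 31.497 = 148.21325 mcg/mL·hr
Trapezoidal AUC_0→6.5 (oral tablet):
  [0→0.5]: (0.00+6.03)/2 × 0.5 = 1.5075
  [0.5→3.5]: (6.03+2.96)/2 × 3 = 13.485
  [3.5→4.5]: (2.96+2.08)/2 × 1 = 2.52
  [4.5→5]: (2.08+1.74)/2 × 0.5 = 0.955
  [5→6.5]: (1.74+1.02)/2 × 1.5 = 2.07
  Sum = 20.5375 mcg/mL·hr
oral tablet tail: 1.02/0.354 = 2.881; AUC_ev,0→∞ = 20.5375 + 2.881 = 23.4185 mcg/mL·hr
F = (AUC_ev/D_ev)/(AUC_iv/D_iv) = (23.4185/20)/(148.21325/5) = 1.170925/29.64265 = 0.0395

F = 0.0395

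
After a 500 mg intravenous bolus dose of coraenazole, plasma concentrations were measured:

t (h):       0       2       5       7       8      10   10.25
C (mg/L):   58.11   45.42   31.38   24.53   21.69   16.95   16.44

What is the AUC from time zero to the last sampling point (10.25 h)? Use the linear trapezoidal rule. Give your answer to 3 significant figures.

AUC = 341 mg/L·h

Trapezoidal AUC_0→10.25:
  [0→2]: (58.11+45.42)/2 × 2 = 103.53
  [2→5]: (45.42+31.38)/2 × 3 = 115.2
  [5→7]: (31.38+24.53)/2 × 2 = 55.91
  [7→8]: (24.53+21.69)/2 × 1 = 23.11
  [8→10]: (21.69+16.95)/2 × 2 = 38.64
  [10→10.25]: (16.95+16.44)/2 × 0.25 = 4.17375
  Sum = 340.56375 mg/L·h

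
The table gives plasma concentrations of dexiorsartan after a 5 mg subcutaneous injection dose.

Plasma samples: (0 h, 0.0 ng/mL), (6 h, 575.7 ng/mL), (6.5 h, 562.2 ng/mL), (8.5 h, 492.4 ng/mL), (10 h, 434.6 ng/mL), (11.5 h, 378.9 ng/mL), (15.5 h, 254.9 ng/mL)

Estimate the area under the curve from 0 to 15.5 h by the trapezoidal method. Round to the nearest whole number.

AUC = 5639 ng/mL·h

Trapezoidal AUC_0→15.5:
  [0→6]: (0.0+575.7)/2 × 6 = 1727.1
  [6→6.5]: (575.7+562.2)/2 × 0.5 = 284.475
  [6.5→8.5]: (562.2+492.4)/2 × 2 = 1054.6
  [8.5→10]: (492.4+434.6)/2 × 1.5 = 695.25
  [10→11.5]: (434.6+378.9)/2 × 1.5 = 610.125
  [11.5→15.5]: (378.9+254.9)/2 × 4 = 1267.6
  Sum = 5639.15 ng/mL·h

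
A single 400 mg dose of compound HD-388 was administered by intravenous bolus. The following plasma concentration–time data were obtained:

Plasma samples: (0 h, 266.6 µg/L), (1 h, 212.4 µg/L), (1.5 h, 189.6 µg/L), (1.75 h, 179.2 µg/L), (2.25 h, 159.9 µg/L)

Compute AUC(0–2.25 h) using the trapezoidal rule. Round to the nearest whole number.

AUC = 471 µg/L·h

Trapezoidal AUC_0→2.25:
  [0→1]: (266.6+212.4)/2 × 1 = 239.5
  [1→1.5]: (212.4+189.6)/2 × 0.5 = 100.5
  [1.5→1.75]: (189.6+179.2)/2 × 0.25 = 46.1
  [1.75→2.25]: (179.2+159.9)/2 × 0.5 = 84.775
  Sum = 470.875 µg/L·h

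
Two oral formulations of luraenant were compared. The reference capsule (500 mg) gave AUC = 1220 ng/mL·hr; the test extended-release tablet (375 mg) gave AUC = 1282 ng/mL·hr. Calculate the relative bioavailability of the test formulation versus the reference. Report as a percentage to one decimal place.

F_rel = (AUC_test/D_test) / (AUC_ref/D_ref)
      = (1282/375) / (1220/500)
      = 3.41867 / 2.44 = 1.4011 = 140.11%

F_rel = 140.1%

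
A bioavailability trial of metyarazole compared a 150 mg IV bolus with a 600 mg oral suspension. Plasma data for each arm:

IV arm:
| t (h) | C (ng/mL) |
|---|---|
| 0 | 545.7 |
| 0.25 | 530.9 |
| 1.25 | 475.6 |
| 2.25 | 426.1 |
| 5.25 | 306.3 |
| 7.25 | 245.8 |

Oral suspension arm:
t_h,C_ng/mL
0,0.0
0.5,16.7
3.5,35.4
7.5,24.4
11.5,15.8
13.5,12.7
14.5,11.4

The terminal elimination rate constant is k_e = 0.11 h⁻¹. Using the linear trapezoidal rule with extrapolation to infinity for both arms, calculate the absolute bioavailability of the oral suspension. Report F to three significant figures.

Trapezoidal AUC_0→7.25 (IV):
  [0→0.25]: (545.7+530.9)/2 × 0.25 = 134.575
  [0.25→1.25]: (530.9+475.6)/2 × 1 = 503.25
  [1.25→2.25]: (475.6+426.1)/2 × 1 = 450.85
  [2.25→5.25]: (426.1+306.3)/2 × 3 = 1098.6
  [5.25→7.25]: (306.3+245.8)/2 × 2 = 552.1
  Sum = 2739.375 ng/mL·h
IV tail: 245.8/0.11 = 2234.545; AUC_iv,0→∞ = 2739.375 + 2234.545 = 4973.92 ng/mL·h
Trapezoidal AUC_0→14.5 (oral suspension):
  [0→0.5]: (0.0+16.7)/2 × 0.5 = 4.175
  [0.5→3.5]: (16.7+35.4)/2 × 3 = 78.15
  [3.5→7.5]: (35.4+24.4)/2 × 4 = 119.6
  [7.5→11.5]: (24.4+15.8)/2 × 4 = 80.4
  [11.5→13.5]: (15.8+12.7)/2 × 2 = 28.5
  [13.5→14.5]: (12.7+11.4)/2 × 1 = 12.05
  Sum = 322.875 ng/mL·h
oral suspension tail: 11.4/0.11 = 103.636; AUC_ev,0→∞ = 322.875 + 103.636 = 426.511 ng/mL·h
F = (AUC_ev/D_ev)/(AUC_iv/D_iv) = (426.511/600)/(4973.92/150) = 0.710852/33.1595 = 0.0214

F = 0.0214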